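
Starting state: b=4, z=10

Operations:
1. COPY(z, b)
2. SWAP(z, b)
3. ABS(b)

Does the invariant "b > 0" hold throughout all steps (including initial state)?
Yes

The invariant holds at every step.

State at each step:
Initial: b=4, z=10
After step 1: b=4, z=4
After step 2: b=4, z=4
After step 3: b=4, z=4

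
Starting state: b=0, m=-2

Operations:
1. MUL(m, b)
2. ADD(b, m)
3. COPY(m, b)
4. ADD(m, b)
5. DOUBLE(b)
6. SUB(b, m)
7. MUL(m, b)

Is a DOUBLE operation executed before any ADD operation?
No

First DOUBLE: step 5
First ADD: step 2
Since 5 > 2, ADD comes first.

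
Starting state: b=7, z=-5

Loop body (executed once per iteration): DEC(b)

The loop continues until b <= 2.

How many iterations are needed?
5

Tracing iterations:
Initial: b=7, z=-5
After iteration 1: b=6, z=-5
After iteration 2: b=5, z=-5
After iteration 3: b=4, z=-5
After iteration 4: b=3, z=-5
After iteration 5: b=2, z=-5
b <= 2 now holds, so the loop exits after 5 iterations.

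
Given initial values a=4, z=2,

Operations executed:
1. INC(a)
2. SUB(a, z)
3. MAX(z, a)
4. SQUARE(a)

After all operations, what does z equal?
z = 3

Tracing execution:
Step 1: INC(a) → z = 2
Step 2: SUB(a, z) → z = 2
Step 3: MAX(z, a) → z = 3
Step 4: SQUARE(a) → z = 3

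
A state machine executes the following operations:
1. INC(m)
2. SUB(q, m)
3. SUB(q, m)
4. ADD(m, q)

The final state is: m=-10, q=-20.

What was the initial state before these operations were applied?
m=9, q=0

Working backwards:
Final state: m=-10, q=-20
Before step 4 (ADD(m, q)): m=10, q=-20
Before step 3 (SUB(q, m)): m=10, q=-10
Before step 2 (SUB(q, m)): m=10, q=0
Before step 1 (INC(m)): m=9, q=0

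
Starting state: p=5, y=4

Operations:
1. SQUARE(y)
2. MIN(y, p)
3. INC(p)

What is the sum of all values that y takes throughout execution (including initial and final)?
30

Values of y at each step:
Initial: y = 4
After step 1: y = 16
After step 2: y = 5
After step 3: y = 5
Sum = 4 + 16 + 5 + 5 = 30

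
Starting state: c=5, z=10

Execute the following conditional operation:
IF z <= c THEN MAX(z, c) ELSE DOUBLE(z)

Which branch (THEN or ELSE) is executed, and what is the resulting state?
Branch: ELSE, Final state: c=5, z=20

Evaluating condition: z <= c
z = 10, c = 5
Condition is False, so ELSE branch executes
After DOUBLE(z): c=5, z=20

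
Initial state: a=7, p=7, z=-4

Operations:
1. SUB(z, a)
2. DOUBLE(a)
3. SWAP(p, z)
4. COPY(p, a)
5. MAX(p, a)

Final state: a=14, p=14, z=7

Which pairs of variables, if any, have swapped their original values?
None

Comparing initial and final values:
z: -4 → 7
p: 7 → 14
a: 7 → 14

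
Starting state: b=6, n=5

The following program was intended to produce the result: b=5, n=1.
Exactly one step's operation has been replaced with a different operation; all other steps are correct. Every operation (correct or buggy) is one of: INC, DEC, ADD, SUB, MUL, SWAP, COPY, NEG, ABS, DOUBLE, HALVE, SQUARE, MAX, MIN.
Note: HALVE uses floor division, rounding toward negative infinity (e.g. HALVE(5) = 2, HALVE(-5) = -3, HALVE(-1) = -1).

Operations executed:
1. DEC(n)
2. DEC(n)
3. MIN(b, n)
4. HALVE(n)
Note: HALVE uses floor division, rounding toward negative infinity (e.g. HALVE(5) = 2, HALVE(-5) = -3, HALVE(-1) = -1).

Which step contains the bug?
Step 3

Trace with buggy code:
Initial: b=6, n=5
After step 1: b=6, n=4
After step 2: b=6, n=3
After step 3: b=3, n=3
After step 4: b=3, n=1
Actual final b=3, n=1 ≠ expected b=5, n=1.
Step 3 is the only position where a single-operation replacement can produce the expected result.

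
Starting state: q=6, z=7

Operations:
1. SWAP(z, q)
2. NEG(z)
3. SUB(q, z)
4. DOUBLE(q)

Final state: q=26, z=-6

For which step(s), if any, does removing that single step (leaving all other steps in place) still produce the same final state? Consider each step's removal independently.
None - removing any single step changes the final result

Testing removal of each single step:
Without step 1: final = q=26, z=-7 (different)
Without step 2: final = q=2, z=6 (different)
Without step 3: final = q=14, z=-6 (different)
Without step 4: final = q=13, z=-6 (different)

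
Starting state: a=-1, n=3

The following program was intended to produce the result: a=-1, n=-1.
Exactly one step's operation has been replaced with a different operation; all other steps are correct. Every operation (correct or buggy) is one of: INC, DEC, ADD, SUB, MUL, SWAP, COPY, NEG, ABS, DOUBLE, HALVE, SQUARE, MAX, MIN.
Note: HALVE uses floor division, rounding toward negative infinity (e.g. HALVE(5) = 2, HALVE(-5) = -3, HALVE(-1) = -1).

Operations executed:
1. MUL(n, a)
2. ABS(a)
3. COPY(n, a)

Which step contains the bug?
Step 2

Trace with buggy code:
Initial: a=-1, n=3
After step 1: a=-1, n=-3
After step 2: a=1, n=-3
After step 3: a=1, n=1
Actual final a=1, n=1 ≠ expected a=-1, n=-1.
Step 2 is the only position where a single-operation replacement can produce the expected result.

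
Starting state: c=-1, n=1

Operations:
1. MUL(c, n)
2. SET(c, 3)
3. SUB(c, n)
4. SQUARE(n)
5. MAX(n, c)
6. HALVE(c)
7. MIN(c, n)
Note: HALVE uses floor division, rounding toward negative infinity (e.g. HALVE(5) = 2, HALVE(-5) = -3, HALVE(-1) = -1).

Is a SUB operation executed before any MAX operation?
Yes

First SUB: step 3
First MAX: step 5
Since 3 < 5, SUB comes first.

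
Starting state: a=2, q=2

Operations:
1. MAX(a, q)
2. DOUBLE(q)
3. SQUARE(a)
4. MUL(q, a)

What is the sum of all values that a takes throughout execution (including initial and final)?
14

Values of a at each step:
Initial: a = 2
After step 1: a = 2
After step 2: a = 2
After step 3: a = 4
After step 4: a = 4
Sum = 2 + 2 + 2 + 4 + 4 = 14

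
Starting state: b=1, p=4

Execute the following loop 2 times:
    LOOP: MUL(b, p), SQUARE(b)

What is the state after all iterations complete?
b=4096, p=4

Iteration trace:
Start: b=1, p=4
After iteration 1: b=16, p=4
After iteration 2: b=4096, p=4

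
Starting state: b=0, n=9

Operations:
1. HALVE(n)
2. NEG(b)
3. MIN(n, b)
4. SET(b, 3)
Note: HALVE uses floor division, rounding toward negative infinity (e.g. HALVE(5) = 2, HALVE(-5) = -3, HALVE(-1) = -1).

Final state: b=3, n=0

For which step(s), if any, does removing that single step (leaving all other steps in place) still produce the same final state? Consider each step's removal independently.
Step(s) 1, 2

Testing removal of each single step:
Without step 1: final = b=3, n=0 (same)
Without step 2: final = b=3, n=0 (same)
Without step 3: final = b=3, n=4 (different)
Without step 4: final = b=0, n=0 (different)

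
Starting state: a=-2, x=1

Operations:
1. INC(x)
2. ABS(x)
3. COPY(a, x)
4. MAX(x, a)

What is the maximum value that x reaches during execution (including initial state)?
2

Values of x at each step:
Initial: x = 1
After step 1: x = 2 ← maximum
After step 2: x = 2
After step 3: x = 2
After step 4: x = 2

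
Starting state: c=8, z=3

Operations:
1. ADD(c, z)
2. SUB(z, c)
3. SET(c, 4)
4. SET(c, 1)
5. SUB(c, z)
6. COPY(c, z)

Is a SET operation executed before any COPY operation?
Yes

First SET: step 3
First COPY: step 6
Since 3 < 6, SET comes first.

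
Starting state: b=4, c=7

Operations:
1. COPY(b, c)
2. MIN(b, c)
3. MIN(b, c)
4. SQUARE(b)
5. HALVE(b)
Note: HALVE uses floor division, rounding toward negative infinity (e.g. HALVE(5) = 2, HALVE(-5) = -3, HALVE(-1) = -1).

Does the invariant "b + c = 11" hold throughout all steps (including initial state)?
No, violated after step 1

The invariant is violated after step 1.

State at each step:
Initial: b=4, c=7
After step 1: b=7, c=7
After step 2: b=7, c=7
After step 3: b=7, c=7
After step 4: b=49, c=7
After step 5: b=24, c=7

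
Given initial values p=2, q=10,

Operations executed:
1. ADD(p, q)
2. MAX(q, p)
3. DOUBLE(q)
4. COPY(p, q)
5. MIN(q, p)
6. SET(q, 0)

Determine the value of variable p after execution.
p = 24

Tracing execution:
Step 1: ADD(p, q) → p = 12
Step 2: MAX(q, p) → p = 12
Step 3: DOUBLE(q) → p = 12
Step 4: COPY(p, q) → p = 24
Step 5: MIN(q, p) → p = 24
Step 6: SET(q, 0) → p = 24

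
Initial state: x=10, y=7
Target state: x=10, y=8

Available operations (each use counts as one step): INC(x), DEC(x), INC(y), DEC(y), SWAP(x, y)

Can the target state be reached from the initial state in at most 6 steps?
Yes

Path (1 step): INC(y)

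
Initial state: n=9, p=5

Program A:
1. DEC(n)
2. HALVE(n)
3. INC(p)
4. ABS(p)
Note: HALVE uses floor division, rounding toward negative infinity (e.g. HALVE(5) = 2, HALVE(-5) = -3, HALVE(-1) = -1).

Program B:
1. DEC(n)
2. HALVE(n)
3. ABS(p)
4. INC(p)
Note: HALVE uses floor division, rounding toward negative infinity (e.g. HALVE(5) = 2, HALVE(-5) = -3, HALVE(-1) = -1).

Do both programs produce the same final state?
Yes

Program A final state: n=4, p=6
Program B final state: n=4, p=6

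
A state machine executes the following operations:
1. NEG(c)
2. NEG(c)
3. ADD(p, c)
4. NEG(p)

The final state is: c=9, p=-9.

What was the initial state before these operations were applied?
c=9, p=0

Working backwards:
Final state: c=9, p=-9
Before step 4 (NEG(p)): c=9, p=9
Before step 3 (ADD(p, c)): c=9, p=0
Before step 2 (NEG(c)): c=-9, p=0
Before step 1 (NEG(c)): c=9, p=0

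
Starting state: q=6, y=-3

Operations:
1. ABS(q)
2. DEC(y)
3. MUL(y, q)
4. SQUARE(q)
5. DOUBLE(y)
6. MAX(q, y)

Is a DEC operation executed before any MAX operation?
Yes

First DEC: step 2
First MAX: step 6
Since 2 < 6, DEC comes first.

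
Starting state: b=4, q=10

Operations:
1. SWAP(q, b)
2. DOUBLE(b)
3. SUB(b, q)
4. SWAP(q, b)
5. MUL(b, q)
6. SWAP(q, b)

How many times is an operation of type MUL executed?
1

Counting MUL operations:
Step 5: MUL(b, q) ← MUL
Total: 1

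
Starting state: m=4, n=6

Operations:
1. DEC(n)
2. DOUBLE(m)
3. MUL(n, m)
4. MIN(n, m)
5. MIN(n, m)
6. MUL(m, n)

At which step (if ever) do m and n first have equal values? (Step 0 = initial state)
Step 4

m and n first become equal after step 4.

Comparing values at each step:
Initial: m=4, n=6
After step 1: m=4, n=5
After step 2: m=8, n=5
After step 3: m=8, n=40
After step 4: m=8, n=8 ← equal!
After step 5: m=8, n=8 ← equal!
After step 6: m=64, n=8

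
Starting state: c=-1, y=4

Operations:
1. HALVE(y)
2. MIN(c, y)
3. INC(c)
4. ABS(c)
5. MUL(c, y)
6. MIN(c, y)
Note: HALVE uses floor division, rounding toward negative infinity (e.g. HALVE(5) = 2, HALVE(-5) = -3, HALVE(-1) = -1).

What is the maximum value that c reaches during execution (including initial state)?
0

Values of c at each step:
Initial: c = -1
After step 1: c = -1
After step 2: c = -1
After step 3: c = 0 ← maximum
After step 4: c = 0
After step 5: c = 0
After step 6: c = 0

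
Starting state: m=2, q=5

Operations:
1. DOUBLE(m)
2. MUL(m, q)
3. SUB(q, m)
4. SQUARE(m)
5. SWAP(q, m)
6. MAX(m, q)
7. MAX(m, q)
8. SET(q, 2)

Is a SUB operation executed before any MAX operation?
Yes

First SUB: step 3
First MAX: step 6
Since 3 < 6, SUB comes first.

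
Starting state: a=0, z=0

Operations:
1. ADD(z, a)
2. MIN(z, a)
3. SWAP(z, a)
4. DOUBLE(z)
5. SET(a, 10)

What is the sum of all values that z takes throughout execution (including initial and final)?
0

Values of z at each step:
Initial: z = 0
After step 1: z = 0
After step 2: z = 0
After step 3: z = 0
After step 4: z = 0
After step 5: z = 0
Sum = 0 + 0 + 0 + 0 + 0 + 0 = 0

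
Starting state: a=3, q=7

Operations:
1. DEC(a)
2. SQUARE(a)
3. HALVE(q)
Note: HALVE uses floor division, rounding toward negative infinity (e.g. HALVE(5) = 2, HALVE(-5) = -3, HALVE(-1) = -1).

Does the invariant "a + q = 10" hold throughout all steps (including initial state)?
No, violated after step 1

The invariant is violated after step 1.

State at each step:
Initial: a=3, q=7
After step 1: a=2, q=7
After step 2: a=4, q=7
After step 3: a=4, q=3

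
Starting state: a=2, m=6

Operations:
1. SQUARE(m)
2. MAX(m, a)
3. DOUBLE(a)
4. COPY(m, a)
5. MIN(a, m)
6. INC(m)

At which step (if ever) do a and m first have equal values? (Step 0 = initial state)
Step 4

a and m first become equal after step 4.

Comparing values at each step:
Initial: a=2, m=6
After step 1: a=2, m=36
After step 2: a=2, m=36
After step 3: a=4, m=36
After step 4: a=4, m=4 ← equal!
After step 5: a=4, m=4 ← equal!
After step 6: a=4, m=5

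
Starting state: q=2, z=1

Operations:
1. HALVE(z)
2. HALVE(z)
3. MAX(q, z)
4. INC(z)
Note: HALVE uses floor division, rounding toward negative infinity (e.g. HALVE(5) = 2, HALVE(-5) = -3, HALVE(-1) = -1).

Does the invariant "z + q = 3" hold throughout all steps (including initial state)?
No, violated after step 1

The invariant is violated after step 1.

State at each step:
Initial: q=2, z=1
After step 1: q=2, z=0
After step 2: q=2, z=0
After step 3: q=2, z=0
After step 4: q=2, z=1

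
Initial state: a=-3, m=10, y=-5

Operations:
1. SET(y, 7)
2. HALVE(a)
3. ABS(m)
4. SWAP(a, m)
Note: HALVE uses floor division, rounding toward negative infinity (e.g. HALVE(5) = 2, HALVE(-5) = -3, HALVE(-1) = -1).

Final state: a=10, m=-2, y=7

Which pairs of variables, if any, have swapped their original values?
None

Comparing initial and final values:
a: -3 → 10
m: 10 → -2
y: -5 → 7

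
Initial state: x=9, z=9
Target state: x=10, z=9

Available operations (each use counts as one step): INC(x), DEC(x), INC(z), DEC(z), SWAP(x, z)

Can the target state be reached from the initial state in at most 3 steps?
Yes

Path (1 step): INC(x)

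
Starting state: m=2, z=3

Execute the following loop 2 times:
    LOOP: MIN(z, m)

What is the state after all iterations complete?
m=2, z=2

Iteration trace:
Start: m=2, z=3
After iteration 1: m=2, z=2
After iteration 2: m=2, z=2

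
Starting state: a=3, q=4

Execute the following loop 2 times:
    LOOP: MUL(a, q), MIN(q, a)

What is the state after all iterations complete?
a=48, q=4

Iteration trace:
Start: a=3, q=4
After iteration 1: a=12, q=4
After iteration 2: a=48, q=4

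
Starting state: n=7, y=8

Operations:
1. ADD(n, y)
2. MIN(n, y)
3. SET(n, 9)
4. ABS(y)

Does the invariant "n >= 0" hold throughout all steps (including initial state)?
Yes

The invariant holds at every step.

State at each step:
Initial: n=7, y=8
After step 1: n=15, y=8
After step 2: n=8, y=8
After step 3: n=9, y=8
After step 4: n=9, y=8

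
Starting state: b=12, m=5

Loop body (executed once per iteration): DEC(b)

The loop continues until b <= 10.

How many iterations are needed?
2

Tracing iterations:
Initial: b=12, m=5
After iteration 1: b=11, m=5
After iteration 2: b=10, m=5
b <= 10 now holds, so the loop exits after 2 iterations.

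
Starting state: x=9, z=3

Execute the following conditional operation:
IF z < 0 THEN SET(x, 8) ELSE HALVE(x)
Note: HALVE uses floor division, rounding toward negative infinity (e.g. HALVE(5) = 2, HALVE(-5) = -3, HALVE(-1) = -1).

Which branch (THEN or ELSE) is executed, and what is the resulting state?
Branch: ELSE, Final state: x=4, z=3

Evaluating condition: z < 0
z = 3
Condition is False, so ELSE branch executes
After HALVE(x): x=4, z=3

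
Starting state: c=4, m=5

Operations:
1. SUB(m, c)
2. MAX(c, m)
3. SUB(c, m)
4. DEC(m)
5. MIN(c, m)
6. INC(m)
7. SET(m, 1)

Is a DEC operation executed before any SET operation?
Yes

First DEC: step 4
First SET: step 7
Since 4 < 7, DEC comes first.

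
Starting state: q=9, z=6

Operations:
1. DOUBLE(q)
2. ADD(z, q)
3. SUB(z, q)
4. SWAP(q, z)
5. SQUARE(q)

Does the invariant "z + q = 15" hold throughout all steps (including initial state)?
No, violated after step 1

The invariant is violated after step 1.

State at each step:
Initial: q=9, z=6
After step 1: q=18, z=6
After step 2: q=18, z=24
After step 3: q=18, z=6
After step 4: q=6, z=18
After step 5: q=36, z=18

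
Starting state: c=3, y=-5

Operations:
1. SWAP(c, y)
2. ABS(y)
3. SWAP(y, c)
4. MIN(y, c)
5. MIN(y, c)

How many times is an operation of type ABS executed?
1

Counting ABS operations:
Step 2: ABS(y) ← ABS
Total: 1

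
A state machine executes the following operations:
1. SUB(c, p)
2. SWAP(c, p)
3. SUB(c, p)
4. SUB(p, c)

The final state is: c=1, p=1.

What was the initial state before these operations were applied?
c=5, p=3

Working backwards:
Final state: c=1, p=1
Before step 4 (SUB(p, c)): c=1, p=2
Before step 3 (SUB(c, p)): c=3, p=2
Before step 2 (SWAP(c, p)): c=2, p=3
Before step 1 (SUB(c, p)): c=5, p=3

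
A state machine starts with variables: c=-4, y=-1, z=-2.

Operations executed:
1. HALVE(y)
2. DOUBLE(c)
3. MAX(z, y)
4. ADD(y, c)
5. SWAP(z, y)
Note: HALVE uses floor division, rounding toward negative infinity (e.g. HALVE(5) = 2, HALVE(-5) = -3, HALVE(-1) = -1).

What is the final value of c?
c = -8

Tracing execution:
Step 1: HALVE(y) → c = -4
Step 2: DOUBLE(c) → c = -8
Step 3: MAX(z, y) → c = -8
Step 4: ADD(y, c) → c = -8
Step 5: SWAP(z, y) → c = -8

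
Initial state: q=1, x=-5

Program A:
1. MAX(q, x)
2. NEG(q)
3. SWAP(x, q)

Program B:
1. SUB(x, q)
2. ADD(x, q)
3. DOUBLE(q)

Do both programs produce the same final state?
No

Program A final state: q=-5, x=-1
Program B final state: q=2, x=-5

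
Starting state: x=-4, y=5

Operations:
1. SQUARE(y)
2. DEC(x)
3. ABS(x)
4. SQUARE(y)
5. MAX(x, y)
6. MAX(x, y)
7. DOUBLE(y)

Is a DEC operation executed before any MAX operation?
Yes

First DEC: step 2
First MAX: step 5
Since 2 < 5, DEC comes first.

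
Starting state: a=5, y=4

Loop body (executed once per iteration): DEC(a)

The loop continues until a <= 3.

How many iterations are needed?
2

Tracing iterations:
Initial: a=5, y=4
After iteration 1: a=4, y=4
After iteration 2: a=3, y=4
a <= 3 now holds, so the loop exits after 2 iterations.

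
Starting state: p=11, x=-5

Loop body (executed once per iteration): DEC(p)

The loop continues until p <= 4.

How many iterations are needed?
7

Tracing iterations:
Initial: p=11, x=-5
After iteration 1: p=10, x=-5
After iteration 2: p=9, x=-5
After iteration 3: p=8, x=-5
After iteration 4: p=7, x=-5
After iteration 5: p=6, x=-5
After iteration 6: p=5, x=-5
After iteration 7: p=4, x=-5
p <= 4 now holds, so the loop exits after 7 iterations.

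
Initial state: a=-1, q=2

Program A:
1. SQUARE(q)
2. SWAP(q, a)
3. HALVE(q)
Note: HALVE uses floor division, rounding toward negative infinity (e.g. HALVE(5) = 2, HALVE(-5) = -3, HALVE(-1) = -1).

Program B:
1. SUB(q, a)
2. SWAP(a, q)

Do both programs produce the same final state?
No

Program A final state: a=4, q=-1
Program B final state: a=3, q=-1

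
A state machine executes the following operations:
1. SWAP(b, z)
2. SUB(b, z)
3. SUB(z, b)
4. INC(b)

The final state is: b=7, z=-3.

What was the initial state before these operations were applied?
b=3, z=9

Working backwards:
Final state: b=7, z=-3
Before step 4 (INC(b)): b=6, z=-3
Before step 3 (SUB(z, b)): b=6, z=3
Before step 2 (SUB(b, z)): b=9, z=3
Before step 1 (SWAP(b, z)): b=3, z=9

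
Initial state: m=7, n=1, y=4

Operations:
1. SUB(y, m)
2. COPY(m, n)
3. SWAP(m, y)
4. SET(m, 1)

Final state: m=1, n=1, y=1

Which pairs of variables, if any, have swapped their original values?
None

Comparing initial and final values:
y: 4 → 1
n: 1 → 1
m: 7 → 1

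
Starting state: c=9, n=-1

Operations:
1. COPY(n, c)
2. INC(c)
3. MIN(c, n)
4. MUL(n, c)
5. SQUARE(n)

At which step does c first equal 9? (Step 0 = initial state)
Step 0

Tracing c:
Initial: c = 9 ← first occurrence
After step 1: c = 9
After step 2: c = 10
After step 3: c = 9
After step 4: c = 9
After step 5: c = 9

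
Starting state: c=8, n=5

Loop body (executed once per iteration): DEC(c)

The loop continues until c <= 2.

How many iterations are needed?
6

Tracing iterations:
Initial: c=8, n=5
After iteration 1: c=7, n=5
After iteration 2: c=6, n=5
After iteration 3: c=5, n=5
After iteration 4: c=4, n=5
After iteration 5: c=3, n=5
After iteration 6: c=2, n=5
c <= 2 now holds, so the loop exits after 6 iterations.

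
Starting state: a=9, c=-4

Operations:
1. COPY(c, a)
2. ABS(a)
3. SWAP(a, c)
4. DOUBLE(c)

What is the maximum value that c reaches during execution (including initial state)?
18

Values of c at each step:
Initial: c = -4
After step 1: c = 9
After step 2: c = 9
After step 3: c = 9
After step 4: c = 18 ← maximum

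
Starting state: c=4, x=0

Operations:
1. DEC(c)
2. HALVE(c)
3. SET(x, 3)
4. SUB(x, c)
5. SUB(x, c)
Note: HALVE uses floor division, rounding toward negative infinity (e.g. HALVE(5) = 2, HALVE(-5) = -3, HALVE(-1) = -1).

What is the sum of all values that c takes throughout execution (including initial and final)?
11

Values of c at each step:
Initial: c = 4
After step 1: c = 3
After step 2: c = 1
After step 3: c = 1
After step 4: c = 1
After step 5: c = 1
Sum = 4 + 3 + 1 + 1 + 1 + 1 = 11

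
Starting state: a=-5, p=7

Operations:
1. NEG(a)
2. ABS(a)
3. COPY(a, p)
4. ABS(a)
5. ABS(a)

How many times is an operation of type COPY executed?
1

Counting COPY operations:
Step 3: COPY(a, p) ← COPY
Total: 1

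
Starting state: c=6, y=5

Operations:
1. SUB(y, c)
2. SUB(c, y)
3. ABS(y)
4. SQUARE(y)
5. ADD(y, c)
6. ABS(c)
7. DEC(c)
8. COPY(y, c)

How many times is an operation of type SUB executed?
2

Counting SUB operations:
Step 1: SUB(y, c) ← SUB
Step 2: SUB(c, y) ← SUB
Total: 2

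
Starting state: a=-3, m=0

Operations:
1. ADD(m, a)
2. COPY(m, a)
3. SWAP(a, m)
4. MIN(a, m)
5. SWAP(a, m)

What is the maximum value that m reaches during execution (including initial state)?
0

Values of m at each step:
Initial: m = 0 ← maximum
After step 1: m = -3
After step 2: m = -3
After step 3: m = -3
After step 4: m = -3
After step 5: m = -3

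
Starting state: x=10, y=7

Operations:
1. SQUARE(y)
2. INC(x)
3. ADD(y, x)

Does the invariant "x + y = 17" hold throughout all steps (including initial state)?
No, violated after step 1

The invariant is violated after step 1.

State at each step:
Initial: x=10, y=7
After step 1: x=10, y=49
After step 2: x=11, y=49
After step 3: x=11, y=60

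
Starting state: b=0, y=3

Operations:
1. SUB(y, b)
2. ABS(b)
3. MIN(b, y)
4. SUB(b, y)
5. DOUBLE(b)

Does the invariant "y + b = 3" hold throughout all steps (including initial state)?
No, violated after step 4

The invariant is violated after step 4.

State at each step:
Initial: b=0, y=3
After step 1: b=0, y=3
After step 2: b=0, y=3
After step 3: b=0, y=3
After step 4: b=-3, y=3
After step 5: b=-6, y=3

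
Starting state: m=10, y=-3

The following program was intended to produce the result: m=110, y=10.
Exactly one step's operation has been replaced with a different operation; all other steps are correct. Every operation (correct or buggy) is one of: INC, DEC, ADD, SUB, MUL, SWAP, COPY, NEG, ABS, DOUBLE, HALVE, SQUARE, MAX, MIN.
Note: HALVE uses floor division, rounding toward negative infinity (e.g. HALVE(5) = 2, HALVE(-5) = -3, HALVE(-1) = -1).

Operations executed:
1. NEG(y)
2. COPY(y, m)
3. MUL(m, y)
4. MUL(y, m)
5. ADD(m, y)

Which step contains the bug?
Step 4

Trace with buggy code:
Initial: m=10, y=-3
After step 1: m=10, y=3
After step 2: m=10, y=10
After step 3: m=100, y=10
After step 4: m=100, y=1000
After step 5: m=1100, y=1000
Actual final m=1100, y=1000 ≠ expected m=110, y=10.
Step 4 is the only position where a single-operation replacement can produce the expected result.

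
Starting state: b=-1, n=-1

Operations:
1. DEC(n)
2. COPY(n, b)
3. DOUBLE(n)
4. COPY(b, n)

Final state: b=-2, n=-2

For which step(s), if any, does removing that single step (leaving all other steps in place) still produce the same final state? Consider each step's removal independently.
Step(s) 1

Testing removal of each single step:
Without step 1: final = b=-2, n=-2 (same)
Without step 2: final = b=-4, n=-4 (different)
Without step 3: final = b=-1, n=-1 (different)
Without step 4: final = b=-1, n=-2 (different)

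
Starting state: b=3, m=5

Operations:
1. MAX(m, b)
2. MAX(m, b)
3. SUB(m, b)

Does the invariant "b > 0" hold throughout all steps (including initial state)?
Yes

The invariant holds at every step.

State at each step:
Initial: b=3, m=5
After step 1: b=3, m=5
After step 2: b=3, m=5
After step 3: b=3, m=2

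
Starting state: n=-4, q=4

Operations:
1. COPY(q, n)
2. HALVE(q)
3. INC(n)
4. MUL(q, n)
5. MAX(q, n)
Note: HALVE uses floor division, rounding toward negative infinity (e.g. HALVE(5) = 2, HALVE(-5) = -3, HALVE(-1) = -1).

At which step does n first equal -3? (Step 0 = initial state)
Step 3

Tracing n:
Initial: n = -4
After step 1: n = -4
After step 2: n = -4
After step 3: n = -3 ← first occurrence
After step 4: n = -3
After step 5: n = -3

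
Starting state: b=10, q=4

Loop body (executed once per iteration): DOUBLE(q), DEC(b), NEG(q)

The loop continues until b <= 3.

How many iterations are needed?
7

Tracing iterations:
Initial: b=10, q=4
After iteration 1: b=9, q=-8
After iteration 2: b=8, q=16
After iteration 3: b=7, q=-32
After iteration 4: b=6, q=64
After iteration 5: b=5, q=-128
After iteration 6: b=4, q=256
After iteration 7: b=3, q=-512
b <= 3 now holds, so the loop exits after 7 iterations.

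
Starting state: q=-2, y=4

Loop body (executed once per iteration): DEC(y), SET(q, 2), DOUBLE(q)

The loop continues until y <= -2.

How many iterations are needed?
6

Tracing iterations:
Initial: q=-2, y=4
After iteration 1: q=4, y=3
After iteration 2: q=4, y=2
After iteration 3: q=4, y=1
After iteration 4: q=4, y=0
After iteration 5: q=4, y=-1
After iteration 6: q=4, y=-2
y <= -2 now holds, so the loop exits after 6 iterations.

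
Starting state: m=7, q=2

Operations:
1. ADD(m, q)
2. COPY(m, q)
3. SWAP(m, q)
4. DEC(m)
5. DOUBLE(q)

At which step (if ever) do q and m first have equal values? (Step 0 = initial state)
Step 2

q and m first become equal after step 2.

Comparing values at each step:
Initial: q=2, m=7
After step 1: q=2, m=9
After step 2: q=2, m=2 ← equal!
After step 3: q=2, m=2 ← equal!
After step 4: q=2, m=1
After step 5: q=4, m=1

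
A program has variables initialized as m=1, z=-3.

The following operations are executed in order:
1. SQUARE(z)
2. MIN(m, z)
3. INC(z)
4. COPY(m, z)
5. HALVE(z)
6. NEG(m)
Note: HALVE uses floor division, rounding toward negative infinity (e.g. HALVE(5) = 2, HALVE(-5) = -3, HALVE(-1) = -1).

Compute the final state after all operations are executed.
{m: -10, z: 5}

Step-by-step execution:
Initial: m=1, z=-3
After step 1 (SQUARE(z)): m=1, z=9
After step 2 (MIN(m, z)): m=1, z=9
After step 3 (INC(z)): m=1, z=10
After step 4 (COPY(m, z)): m=10, z=10
After step 5 (HALVE(z)): m=10, z=5
After step 6 (NEG(m)): m=-10, z=5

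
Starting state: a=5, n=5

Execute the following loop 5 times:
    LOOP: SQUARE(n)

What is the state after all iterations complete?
a=5, n=23283064365386962890625

Iteration trace:
Start: a=5, n=5
After iteration 1: a=5, n=25
After iteration 2: a=5, n=625
After iteration 3: a=5, n=390625
After iteration 4: a=5, n=152587890625
After iteration 5: a=5, n=23283064365386962890625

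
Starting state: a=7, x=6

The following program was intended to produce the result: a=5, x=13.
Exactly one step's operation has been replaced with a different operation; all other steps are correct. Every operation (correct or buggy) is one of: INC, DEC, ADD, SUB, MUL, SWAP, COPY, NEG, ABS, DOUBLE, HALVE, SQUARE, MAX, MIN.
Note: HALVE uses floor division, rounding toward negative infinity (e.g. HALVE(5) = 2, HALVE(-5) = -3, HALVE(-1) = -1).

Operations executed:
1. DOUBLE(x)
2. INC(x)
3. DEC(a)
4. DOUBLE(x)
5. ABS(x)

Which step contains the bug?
Step 4

Trace with buggy code:
Initial: a=7, x=6
After step 1: a=7, x=12
After step 2: a=7, x=13
After step 3: a=6, x=13
After step 4: a=6, x=26
After step 5: a=6, x=26
Actual final a=6, x=26 ≠ expected a=5, x=13.
Step 4 is the only position where a single-operation replacement can produce the expected result.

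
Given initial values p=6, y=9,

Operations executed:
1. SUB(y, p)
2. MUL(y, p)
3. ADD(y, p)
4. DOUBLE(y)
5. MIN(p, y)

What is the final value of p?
p = 6

Tracing execution:
Step 1: SUB(y, p) → p = 6
Step 2: MUL(y, p) → p = 6
Step 3: ADD(y, p) → p = 6
Step 4: DOUBLE(y) → p = 6
Step 5: MIN(p, y) → p = 6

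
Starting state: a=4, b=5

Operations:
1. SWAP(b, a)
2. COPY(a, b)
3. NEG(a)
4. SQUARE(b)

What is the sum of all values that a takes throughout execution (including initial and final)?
5

Values of a at each step:
Initial: a = 4
After step 1: a = 5
After step 2: a = 4
After step 3: a = -4
After step 4: a = -4
Sum = 4 + 5 + 4 + -4 + -4 = 5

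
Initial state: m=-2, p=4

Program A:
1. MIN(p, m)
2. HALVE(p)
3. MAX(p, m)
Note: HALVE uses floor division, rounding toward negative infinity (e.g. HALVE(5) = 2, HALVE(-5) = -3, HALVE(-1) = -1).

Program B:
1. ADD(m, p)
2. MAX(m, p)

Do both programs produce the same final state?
No

Program A final state: m=-2, p=-1
Program B final state: m=4, p=4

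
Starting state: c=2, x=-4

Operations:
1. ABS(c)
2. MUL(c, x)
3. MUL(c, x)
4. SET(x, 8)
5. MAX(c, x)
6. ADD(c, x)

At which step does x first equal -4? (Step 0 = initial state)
Step 0

Tracing x:
Initial: x = -4 ← first occurrence
After step 1: x = -4
After step 2: x = -4
After step 3: x = -4
After step 4: x = 8
After step 5: x = 8
After step 6: x = 8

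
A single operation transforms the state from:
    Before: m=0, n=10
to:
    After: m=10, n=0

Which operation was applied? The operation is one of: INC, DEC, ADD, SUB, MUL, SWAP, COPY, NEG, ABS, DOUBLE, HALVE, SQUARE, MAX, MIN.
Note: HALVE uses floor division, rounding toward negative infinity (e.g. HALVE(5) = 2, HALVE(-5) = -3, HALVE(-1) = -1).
SWAP(m, n)

Analyzing the change:
Before: m=0, n=10
After: m=10, n=0
Variable m changed from 0 to 10
Variable n changed from 10 to 0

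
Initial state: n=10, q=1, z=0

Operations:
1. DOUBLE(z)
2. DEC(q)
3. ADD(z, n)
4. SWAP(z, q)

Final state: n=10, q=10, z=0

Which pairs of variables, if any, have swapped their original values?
None

Comparing initial and final values:
n: 10 → 10
z: 0 → 0
q: 1 → 10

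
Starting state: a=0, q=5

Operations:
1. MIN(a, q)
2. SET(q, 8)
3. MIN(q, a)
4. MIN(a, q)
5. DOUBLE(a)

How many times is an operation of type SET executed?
1

Counting SET operations:
Step 2: SET(q, 8) ← SET
Total: 1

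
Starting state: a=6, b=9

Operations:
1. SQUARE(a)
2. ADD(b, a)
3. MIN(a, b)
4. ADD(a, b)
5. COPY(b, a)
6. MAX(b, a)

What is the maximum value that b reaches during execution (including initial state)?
81

Values of b at each step:
Initial: b = 9
After step 1: b = 9
After step 2: b = 45
After step 3: b = 45
After step 4: b = 45
After step 5: b = 81 ← maximum
After step 6: b = 81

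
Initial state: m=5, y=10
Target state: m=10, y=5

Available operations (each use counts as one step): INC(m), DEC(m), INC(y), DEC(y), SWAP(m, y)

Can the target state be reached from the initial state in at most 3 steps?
Yes

Path (1 step): SWAP(m, y)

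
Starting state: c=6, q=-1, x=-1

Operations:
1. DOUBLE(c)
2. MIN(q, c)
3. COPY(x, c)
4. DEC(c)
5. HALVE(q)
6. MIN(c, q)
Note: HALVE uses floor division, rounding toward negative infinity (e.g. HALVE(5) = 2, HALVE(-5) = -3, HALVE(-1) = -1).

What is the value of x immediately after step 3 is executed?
x = 12

Tracing x through execution:
Initial: x = -1
After step 1 (DOUBLE(c)): x = -1
After step 2 (MIN(q, c)): x = -1
After step 3 (COPY(x, c)): x = 12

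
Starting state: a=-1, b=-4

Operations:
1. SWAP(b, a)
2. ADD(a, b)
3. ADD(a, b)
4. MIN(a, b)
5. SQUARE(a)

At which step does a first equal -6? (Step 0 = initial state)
Step 3

Tracing a:
Initial: a = -1
After step 1: a = -4
After step 2: a = -5
After step 3: a = -6 ← first occurrence
After step 4: a = -6
After step 5: a = 36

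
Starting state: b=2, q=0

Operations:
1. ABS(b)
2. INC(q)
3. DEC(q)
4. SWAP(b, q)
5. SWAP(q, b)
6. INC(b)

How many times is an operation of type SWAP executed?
2

Counting SWAP operations:
Step 4: SWAP(b, q) ← SWAP
Step 5: SWAP(q, b) ← SWAP
Total: 2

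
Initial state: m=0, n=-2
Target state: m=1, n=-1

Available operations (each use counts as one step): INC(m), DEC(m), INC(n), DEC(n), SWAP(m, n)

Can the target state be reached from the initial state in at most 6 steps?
Yes

Path (2 steps): INC(m) → INC(n)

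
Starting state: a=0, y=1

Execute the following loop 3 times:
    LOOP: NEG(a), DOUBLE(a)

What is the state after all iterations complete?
a=0, y=1

Iteration trace:
Start: a=0, y=1
After iteration 1: a=0, y=1
After iteration 2: a=0, y=1
After iteration 3: a=0, y=1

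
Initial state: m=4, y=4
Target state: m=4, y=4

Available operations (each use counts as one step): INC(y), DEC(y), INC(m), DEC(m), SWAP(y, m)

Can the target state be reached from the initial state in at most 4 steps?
Yes

Path (0 steps): 0 steps (already at target)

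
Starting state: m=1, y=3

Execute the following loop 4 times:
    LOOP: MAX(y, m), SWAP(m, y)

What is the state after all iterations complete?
m=3, y=3

Iteration trace:
Start: m=1, y=3
After iteration 1: m=3, y=1
After iteration 2: m=3, y=3
After iteration 3: m=3, y=3
After iteration 4: m=3, y=3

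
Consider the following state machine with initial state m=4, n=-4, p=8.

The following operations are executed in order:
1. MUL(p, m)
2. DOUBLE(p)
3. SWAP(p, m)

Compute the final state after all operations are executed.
{m: 64, n: -4, p: 4}

Step-by-step execution:
Initial: m=4, n=-4, p=8
After step 1 (MUL(p, m)): m=4, n=-4, p=32
After step 2 (DOUBLE(p)): m=4, n=-4, p=64
After step 3 (SWAP(p, m)): m=64, n=-4, p=4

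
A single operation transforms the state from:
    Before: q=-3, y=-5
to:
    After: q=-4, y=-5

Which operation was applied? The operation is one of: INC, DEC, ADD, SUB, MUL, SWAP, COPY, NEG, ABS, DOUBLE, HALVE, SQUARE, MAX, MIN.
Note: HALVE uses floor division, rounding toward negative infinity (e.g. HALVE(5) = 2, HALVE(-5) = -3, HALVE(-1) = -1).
DEC(q)

Analyzing the change:
Before: q=-3, y=-5
After: q=-4, y=-5
Variable q changed from -3 to -4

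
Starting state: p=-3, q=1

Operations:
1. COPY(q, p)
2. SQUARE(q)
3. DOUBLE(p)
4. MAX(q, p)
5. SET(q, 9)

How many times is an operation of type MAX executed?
1

Counting MAX operations:
Step 4: MAX(q, p) ← MAX
Total: 1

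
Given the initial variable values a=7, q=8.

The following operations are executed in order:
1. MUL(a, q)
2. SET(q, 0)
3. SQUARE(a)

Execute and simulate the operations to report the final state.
{a: 3136, q: 0}

Step-by-step execution:
Initial: a=7, q=8
After step 1 (MUL(a, q)): a=56, q=8
After step 2 (SET(q, 0)): a=56, q=0
After step 3 (SQUARE(a)): a=3136, q=0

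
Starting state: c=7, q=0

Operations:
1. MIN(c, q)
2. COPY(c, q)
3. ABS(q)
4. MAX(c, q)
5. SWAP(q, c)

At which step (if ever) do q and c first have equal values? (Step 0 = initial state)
Step 1

q and c first become equal after step 1.

Comparing values at each step:
Initial: q=0, c=7
After step 1: q=0, c=0 ← equal!
After step 2: q=0, c=0 ← equal!
After step 3: q=0, c=0 ← equal!
After step 4: q=0, c=0 ← equal!
After step 5: q=0, c=0 ← equal!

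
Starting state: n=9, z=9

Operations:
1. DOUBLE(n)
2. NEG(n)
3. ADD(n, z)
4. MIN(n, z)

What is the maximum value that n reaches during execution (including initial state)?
18

Values of n at each step:
Initial: n = 9
After step 1: n = 18 ← maximum
After step 2: n = -18
After step 3: n = -9
After step 4: n = -9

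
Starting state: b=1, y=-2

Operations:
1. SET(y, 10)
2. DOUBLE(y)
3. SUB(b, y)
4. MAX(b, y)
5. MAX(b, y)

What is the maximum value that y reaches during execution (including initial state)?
20

Values of y at each step:
Initial: y = -2
After step 1: y = 10
After step 2: y = 20 ← maximum
After step 3: y = 20
After step 4: y = 20
After step 5: y = 20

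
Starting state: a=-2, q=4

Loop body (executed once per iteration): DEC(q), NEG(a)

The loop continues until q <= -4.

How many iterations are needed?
8

Tracing iterations:
Initial: a=-2, q=4
After iteration 1: a=2, q=3
After iteration 2: a=-2, q=2
After iteration 3: a=2, q=1
After iteration 4: a=-2, q=0
After iteration 5: a=2, q=-1
After iteration 6: a=-2, q=-2
After iteration 7: a=2, q=-3
After iteration 8: a=-2, q=-4
q <= -4 now holds, so the loop exits after 8 iterations.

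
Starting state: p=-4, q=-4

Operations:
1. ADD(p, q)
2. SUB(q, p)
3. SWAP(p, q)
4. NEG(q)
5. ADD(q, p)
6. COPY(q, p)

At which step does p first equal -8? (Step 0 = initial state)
Step 1

Tracing p:
Initial: p = -4
After step 1: p = -8 ← first occurrence
After step 2: p = -8
After step 3: p = 4
After step 4: p = 4
After step 5: p = 4
After step 6: p = 4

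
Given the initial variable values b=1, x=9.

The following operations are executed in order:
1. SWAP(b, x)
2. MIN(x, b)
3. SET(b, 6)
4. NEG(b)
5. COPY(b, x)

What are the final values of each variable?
{b: 1, x: 1}

Step-by-step execution:
Initial: b=1, x=9
After step 1 (SWAP(b, x)): b=9, x=1
After step 2 (MIN(x, b)): b=9, x=1
After step 3 (SET(b, 6)): b=6, x=1
After step 4 (NEG(b)): b=-6, x=1
After step 5 (COPY(b, x)): b=1, x=1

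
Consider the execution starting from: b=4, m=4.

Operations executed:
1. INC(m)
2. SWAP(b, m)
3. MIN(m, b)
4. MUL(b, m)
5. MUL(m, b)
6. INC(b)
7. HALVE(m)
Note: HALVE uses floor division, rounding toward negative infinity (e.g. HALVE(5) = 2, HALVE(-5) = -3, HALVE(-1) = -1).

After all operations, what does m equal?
m = 40

Tracing execution:
Step 1: INC(m) → m = 5
Step 2: SWAP(b, m) → m = 4
Step 3: MIN(m, b) → m = 4
Step 4: MUL(b, m) → m = 4
Step 5: MUL(m, b) → m = 80
Step 6: INC(b) → m = 80
Step 7: HALVE(m) → m = 40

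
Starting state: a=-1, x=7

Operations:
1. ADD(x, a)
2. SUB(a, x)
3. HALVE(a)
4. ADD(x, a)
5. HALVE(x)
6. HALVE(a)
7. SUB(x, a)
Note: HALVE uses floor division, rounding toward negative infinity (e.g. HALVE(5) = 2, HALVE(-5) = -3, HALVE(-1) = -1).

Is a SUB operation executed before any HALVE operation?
Yes

First SUB: step 2
First HALVE: step 3
Since 2 < 3, SUB comes first.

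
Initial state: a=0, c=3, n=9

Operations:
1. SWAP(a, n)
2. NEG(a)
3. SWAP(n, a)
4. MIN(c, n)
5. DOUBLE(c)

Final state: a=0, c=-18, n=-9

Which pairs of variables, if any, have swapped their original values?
None

Comparing initial and final values:
c: 3 → -18
n: 9 → -9
a: 0 → 0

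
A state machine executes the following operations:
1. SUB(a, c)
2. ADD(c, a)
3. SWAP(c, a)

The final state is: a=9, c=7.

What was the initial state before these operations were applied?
a=9, c=2

Working backwards:
Final state: a=9, c=7
Before step 3 (SWAP(c, a)): a=7, c=9
Before step 2 (ADD(c, a)): a=7, c=2
Before step 1 (SUB(a, c)): a=9, c=2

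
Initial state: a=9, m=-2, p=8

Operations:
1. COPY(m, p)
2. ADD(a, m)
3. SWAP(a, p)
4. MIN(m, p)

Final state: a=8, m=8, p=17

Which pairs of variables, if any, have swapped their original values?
None

Comparing initial and final values:
m: -2 → 8
p: 8 → 17
a: 9 → 8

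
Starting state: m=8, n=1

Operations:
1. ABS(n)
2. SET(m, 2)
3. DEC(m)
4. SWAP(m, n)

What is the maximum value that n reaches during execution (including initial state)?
1

Values of n at each step:
Initial: n = 1 ← maximum
After step 1: n = 1
After step 2: n = 1
After step 3: n = 1
After step 4: n = 1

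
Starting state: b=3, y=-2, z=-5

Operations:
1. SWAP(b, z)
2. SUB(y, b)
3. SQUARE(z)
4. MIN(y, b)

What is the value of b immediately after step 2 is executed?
b = -5

Tracing b through execution:
Initial: b = 3
After step 1 (SWAP(b, z)): b = -5
After step 2 (SUB(y, b)): b = -5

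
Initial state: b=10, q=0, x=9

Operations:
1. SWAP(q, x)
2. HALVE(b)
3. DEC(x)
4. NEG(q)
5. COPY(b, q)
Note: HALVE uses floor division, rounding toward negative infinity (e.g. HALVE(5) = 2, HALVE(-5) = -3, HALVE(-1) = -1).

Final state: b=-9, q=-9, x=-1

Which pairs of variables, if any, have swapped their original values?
None

Comparing initial and final values:
x: 9 → -1
q: 0 → -9
b: 10 → -9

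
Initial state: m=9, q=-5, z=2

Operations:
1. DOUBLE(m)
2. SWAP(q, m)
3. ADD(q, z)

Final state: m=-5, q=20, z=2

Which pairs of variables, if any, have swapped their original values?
None

Comparing initial and final values:
m: 9 → -5
q: -5 → 20
z: 2 → 2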